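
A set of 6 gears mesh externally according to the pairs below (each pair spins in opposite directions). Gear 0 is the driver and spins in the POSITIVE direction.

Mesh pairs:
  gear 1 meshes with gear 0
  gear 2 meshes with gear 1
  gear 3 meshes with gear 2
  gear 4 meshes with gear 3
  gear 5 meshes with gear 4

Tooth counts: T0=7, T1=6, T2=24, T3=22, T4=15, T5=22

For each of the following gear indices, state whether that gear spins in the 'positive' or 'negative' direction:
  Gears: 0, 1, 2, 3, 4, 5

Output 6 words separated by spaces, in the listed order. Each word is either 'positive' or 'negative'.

Answer: positive negative positive negative positive negative

Derivation:
Gear 0 (driver): positive (depth 0)
  gear 1: meshes with gear 0 -> depth 1 -> negative (opposite of gear 0)
  gear 2: meshes with gear 1 -> depth 2 -> positive (opposite of gear 1)
  gear 3: meshes with gear 2 -> depth 3 -> negative (opposite of gear 2)
  gear 4: meshes with gear 3 -> depth 4 -> positive (opposite of gear 3)
  gear 5: meshes with gear 4 -> depth 5 -> negative (opposite of gear 4)
Queried indices 0, 1, 2, 3, 4, 5 -> positive, negative, positive, negative, positive, negative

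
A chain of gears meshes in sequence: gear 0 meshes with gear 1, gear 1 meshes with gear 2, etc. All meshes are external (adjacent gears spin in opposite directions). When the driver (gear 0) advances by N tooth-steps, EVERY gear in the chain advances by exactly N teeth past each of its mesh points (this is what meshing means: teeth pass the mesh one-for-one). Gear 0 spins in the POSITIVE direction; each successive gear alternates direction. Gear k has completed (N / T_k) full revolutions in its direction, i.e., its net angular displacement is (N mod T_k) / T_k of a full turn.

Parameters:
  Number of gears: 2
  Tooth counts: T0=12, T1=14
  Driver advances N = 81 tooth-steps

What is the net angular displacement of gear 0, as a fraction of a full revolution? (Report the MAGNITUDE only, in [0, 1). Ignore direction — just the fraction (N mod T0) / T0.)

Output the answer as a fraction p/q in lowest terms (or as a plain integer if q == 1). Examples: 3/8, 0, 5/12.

Chain of 2 gears, tooth counts: [12, 14]
  gear 0: T0=12, direction=positive, advance = 81 mod 12 = 9 teeth = 9/12 turn
  gear 1: T1=14, direction=negative, advance = 81 mod 14 = 11 teeth = 11/14 turn
Gear 0: 81 mod 12 = 9
Fraction = 9 / 12 = 3/4 (gcd(9,12)=3) = 3/4

Answer: 3/4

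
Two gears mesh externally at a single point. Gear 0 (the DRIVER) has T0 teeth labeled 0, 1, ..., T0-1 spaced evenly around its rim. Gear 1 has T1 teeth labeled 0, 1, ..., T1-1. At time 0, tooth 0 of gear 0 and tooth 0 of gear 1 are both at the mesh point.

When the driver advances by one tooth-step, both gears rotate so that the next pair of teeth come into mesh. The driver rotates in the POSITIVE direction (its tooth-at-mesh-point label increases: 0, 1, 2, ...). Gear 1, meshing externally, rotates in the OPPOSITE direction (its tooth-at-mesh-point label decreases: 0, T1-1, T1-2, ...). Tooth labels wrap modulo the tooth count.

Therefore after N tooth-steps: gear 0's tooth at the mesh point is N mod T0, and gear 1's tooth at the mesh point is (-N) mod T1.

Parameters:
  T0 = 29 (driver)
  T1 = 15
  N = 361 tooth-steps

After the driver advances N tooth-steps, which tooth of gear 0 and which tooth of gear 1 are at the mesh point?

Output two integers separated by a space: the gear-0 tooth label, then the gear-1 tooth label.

Answer: 13 14

Derivation:
Gear 0 (driver, T0=29): tooth at mesh = N mod T0
  361 = 12 * 29 + 13, so 361 mod 29 = 13
  gear 0 tooth = 13
Gear 1 (driven, T1=15): tooth at mesh = (-N) mod T1
  361 = 24 * 15 + 1, so 361 mod 15 = 1
  (-361) mod 15 = (-1) mod 15 = 15 - 1 = 14
Mesh after 361 steps: gear-0 tooth 13 meets gear-1 tooth 14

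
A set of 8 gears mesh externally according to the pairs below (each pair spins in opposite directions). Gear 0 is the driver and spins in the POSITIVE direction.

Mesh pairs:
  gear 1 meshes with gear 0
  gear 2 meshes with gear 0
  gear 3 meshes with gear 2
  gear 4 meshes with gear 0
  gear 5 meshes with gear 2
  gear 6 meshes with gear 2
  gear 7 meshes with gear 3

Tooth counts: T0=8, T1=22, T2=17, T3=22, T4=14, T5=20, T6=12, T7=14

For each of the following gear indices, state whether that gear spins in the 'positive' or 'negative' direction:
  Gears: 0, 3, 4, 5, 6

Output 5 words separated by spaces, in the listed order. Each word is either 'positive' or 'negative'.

Gear 0 (driver): positive (depth 0)
  gear 1: meshes with gear 0 -> depth 1 -> negative (opposite of gear 0)
  gear 2: meshes with gear 0 -> depth 1 -> negative (opposite of gear 0)
  gear 3: meshes with gear 2 -> depth 2 -> positive (opposite of gear 2)
  gear 4: meshes with gear 0 -> depth 1 -> negative (opposite of gear 0)
  gear 5: meshes with gear 2 -> depth 2 -> positive (opposite of gear 2)
  gear 6: meshes with gear 2 -> depth 2 -> positive (opposite of gear 2)
  gear 7: meshes with gear 3 -> depth 3 -> negative (opposite of gear 3)
Queried indices 0, 3, 4, 5, 6 -> positive, positive, negative, positive, positive

Answer: positive positive negative positive positive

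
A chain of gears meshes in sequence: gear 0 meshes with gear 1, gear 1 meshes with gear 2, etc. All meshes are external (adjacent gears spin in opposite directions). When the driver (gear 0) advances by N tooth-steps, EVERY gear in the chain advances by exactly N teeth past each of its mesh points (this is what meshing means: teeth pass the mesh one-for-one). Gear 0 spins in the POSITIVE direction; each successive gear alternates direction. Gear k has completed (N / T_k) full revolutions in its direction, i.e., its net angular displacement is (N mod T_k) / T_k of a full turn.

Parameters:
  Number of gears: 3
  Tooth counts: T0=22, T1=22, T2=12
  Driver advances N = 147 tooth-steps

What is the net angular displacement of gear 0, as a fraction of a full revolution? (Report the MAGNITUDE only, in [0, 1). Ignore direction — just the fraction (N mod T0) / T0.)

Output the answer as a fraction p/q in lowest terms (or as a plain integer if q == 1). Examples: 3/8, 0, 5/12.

Answer: 15/22

Derivation:
Chain of 3 gears, tooth counts: [22, 22, 12]
  gear 0: T0=22, direction=positive, advance = 147 mod 22 = 15 teeth = 15/22 turn
  gear 1: T1=22, direction=negative, advance = 147 mod 22 = 15 teeth = 15/22 turn
  gear 2: T2=12, direction=positive, advance = 147 mod 12 = 3 teeth = 3/12 turn
Gear 0: 147 mod 22 = 15
Fraction = 15 / 22 = 15/22 (gcd(15,22)=1) = 15/22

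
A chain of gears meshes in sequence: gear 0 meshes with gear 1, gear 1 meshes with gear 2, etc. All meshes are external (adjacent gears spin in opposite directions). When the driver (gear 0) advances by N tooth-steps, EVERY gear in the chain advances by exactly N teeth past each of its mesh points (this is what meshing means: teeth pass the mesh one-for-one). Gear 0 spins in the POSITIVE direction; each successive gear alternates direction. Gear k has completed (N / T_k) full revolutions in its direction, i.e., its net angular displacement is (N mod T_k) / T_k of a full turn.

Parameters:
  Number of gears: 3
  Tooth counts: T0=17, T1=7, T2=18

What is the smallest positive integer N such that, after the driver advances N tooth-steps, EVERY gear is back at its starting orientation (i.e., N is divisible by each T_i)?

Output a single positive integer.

Gear k returns to start when N is a multiple of T_k.
All gears at start simultaneously when N is a common multiple of [17, 7, 18]; the smallest such N is lcm(17, 7, 18).
Start: lcm = T0 = 17
Fold in T1=7: gcd(17, 7) = 1; lcm(17, 7) = 17 * 7 / 1 = 119 / 1 = 119
Fold in T2=18: gcd(119, 18) = 1; lcm(119, 18) = 119 * 18 / 1 = 2142 / 1 = 2142
Full cycle length = 2142

Answer: 2142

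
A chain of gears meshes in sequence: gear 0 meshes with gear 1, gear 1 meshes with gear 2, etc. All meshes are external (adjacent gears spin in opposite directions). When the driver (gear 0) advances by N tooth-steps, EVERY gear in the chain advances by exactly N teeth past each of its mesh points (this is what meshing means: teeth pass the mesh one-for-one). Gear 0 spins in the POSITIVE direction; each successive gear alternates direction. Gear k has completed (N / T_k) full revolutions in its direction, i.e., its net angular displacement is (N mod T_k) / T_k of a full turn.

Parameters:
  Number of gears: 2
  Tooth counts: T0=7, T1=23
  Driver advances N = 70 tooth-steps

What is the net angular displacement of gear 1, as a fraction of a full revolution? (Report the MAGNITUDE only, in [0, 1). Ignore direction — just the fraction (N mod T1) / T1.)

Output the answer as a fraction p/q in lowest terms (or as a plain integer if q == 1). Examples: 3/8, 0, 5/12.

Answer: 1/23

Derivation:
Chain of 2 gears, tooth counts: [7, 23]
  gear 0: T0=7, direction=positive, advance = 70 mod 7 = 0 teeth = 0/7 turn
  gear 1: T1=23, direction=negative, advance = 70 mod 23 = 1 teeth = 1/23 turn
Gear 1: 70 mod 23 = 1
Fraction = 1 / 23 = 1/23 (gcd(1,23)=1) = 1/23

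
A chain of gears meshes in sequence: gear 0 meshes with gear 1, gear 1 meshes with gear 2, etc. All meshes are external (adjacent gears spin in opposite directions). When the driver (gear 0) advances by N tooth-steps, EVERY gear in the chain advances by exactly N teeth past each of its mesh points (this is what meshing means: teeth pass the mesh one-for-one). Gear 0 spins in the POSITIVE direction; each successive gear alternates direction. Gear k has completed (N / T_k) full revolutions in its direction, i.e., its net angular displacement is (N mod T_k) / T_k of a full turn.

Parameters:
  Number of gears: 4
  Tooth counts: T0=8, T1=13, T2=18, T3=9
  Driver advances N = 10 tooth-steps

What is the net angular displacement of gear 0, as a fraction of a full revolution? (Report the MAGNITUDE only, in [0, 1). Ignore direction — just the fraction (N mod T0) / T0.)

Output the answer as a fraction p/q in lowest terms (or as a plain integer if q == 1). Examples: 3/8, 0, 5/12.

Chain of 4 gears, tooth counts: [8, 13, 18, 9]
  gear 0: T0=8, direction=positive, advance = 10 mod 8 = 2 teeth = 2/8 turn
  gear 1: T1=13, direction=negative, advance = 10 mod 13 = 10 teeth = 10/13 turn
  gear 2: T2=18, direction=positive, advance = 10 mod 18 = 10 teeth = 10/18 turn
  gear 3: T3=9, direction=negative, advance = 10 mod 9 = 1 teeth = 1/9 turn
Gear 0: 10 mod 8 = 2
Fraction = 2 / 8 = 1/4 (gcd(2,8)=2) = 1/4

Answer: 1/4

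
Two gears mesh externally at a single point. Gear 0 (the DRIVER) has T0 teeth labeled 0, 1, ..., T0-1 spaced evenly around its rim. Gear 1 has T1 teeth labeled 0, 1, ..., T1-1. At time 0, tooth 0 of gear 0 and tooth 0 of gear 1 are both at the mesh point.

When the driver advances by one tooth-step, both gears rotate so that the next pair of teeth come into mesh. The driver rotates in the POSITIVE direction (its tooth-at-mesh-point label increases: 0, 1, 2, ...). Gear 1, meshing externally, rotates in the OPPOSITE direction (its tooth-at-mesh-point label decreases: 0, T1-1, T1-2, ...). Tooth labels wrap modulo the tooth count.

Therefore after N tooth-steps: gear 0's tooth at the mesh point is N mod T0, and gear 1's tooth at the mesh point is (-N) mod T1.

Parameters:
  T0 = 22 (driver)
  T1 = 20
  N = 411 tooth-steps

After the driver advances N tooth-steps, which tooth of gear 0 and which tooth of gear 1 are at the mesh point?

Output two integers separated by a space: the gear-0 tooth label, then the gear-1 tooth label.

Gear 0 (driver, T0=22): tooth at mesh = N mod T0
  411 = 18 * 22 + 15, so 411 mod 22 = 15
  gear 0 tooth = 15
Gear 1 (driven, T1=20): tooth at mesh = (-N) mod T1
  411 = 20 * 20 + 11, so 411 mod 20 = 11
  (-411) mod 20 = (-11) mod 20 = 20 - 11 = 9
Mesh after 411 steps: gear-0 tooth 15 meets gear-1 tooth 9

Answer: 15 9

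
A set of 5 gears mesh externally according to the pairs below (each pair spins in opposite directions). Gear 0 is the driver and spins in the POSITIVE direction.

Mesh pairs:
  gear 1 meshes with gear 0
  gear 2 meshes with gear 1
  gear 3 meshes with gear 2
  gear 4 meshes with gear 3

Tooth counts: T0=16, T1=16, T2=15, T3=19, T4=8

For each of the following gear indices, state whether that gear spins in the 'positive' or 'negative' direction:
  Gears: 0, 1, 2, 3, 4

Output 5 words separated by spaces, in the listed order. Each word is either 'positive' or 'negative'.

Gear 0 (driver): positive (depth 0)
  gear 1: meshes with gear 0 -> depth 1 -> negative (opposite of gear 0)
  gear 2: meshes with gear 1 -> depth 2 -> positive (opposite of gear 1)
  gear 3: meshes with gear 2 -> depth 3 -> negative (opposite of gear 2)
  gear 4: meshes with gear 3 -> depth 4 -> positive (opposite of gear 3)
Queried indices 0, 1, 2, 3, 4 -> positive, negative, positive, negative, positive

Answer: positive negative positive negative positive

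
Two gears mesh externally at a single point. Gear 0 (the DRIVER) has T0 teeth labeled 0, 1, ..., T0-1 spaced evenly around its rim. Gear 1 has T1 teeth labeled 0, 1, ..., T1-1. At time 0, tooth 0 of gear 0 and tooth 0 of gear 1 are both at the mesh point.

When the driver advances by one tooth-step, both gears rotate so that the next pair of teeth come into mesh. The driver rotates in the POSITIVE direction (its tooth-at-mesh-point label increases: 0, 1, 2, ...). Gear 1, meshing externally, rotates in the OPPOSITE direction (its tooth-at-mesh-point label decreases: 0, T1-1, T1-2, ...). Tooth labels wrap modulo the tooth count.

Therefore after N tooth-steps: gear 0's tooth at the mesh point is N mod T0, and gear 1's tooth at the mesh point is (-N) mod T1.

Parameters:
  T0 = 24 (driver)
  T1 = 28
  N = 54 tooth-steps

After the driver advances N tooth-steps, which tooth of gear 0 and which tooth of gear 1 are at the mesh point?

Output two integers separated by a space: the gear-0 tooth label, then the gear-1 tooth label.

Answer: 6 2

Derivation:
Gear 0 (driver, T0=24): tooth at mesh = N mod T0
  54 = 2 * 24 + 6, so 54 mod 24 = 6
  gear 0 tooth = 6
Gear 1 (driven, T1=28): tooth at mesh = (-N) mod T1
  54 = 1 * 28 + 26, so 54 mod 28 = 26
  (-54) mod 28 = (-26) mod 28 = 28 - 26 = 2
Mesh after 54 steps: gear-0 tooth 6 meets gear-1 tooth 2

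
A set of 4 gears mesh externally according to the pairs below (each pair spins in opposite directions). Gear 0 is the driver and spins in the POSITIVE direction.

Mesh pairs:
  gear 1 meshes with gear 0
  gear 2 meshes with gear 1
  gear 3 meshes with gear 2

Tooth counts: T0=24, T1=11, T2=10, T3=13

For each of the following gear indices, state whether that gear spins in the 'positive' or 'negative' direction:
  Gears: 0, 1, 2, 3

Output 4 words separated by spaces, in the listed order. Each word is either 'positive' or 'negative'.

Answer: positive negative positive negative

Derivation:
Gear 0 (driver): positive (depth 0)
  gear 1: meshes with gear 0 -> depth 1 -> negative (opposite of gear 0)
  gear 2: meshes with gear 1 -> depth 2 -> positive (opposite of gear 1)
  gear 3: meshes with gear 2 -> depth 3 -> negative (opposite of gear 2)
Queried indices 0, 1, 2, 3 -> positive, negative, positive, negative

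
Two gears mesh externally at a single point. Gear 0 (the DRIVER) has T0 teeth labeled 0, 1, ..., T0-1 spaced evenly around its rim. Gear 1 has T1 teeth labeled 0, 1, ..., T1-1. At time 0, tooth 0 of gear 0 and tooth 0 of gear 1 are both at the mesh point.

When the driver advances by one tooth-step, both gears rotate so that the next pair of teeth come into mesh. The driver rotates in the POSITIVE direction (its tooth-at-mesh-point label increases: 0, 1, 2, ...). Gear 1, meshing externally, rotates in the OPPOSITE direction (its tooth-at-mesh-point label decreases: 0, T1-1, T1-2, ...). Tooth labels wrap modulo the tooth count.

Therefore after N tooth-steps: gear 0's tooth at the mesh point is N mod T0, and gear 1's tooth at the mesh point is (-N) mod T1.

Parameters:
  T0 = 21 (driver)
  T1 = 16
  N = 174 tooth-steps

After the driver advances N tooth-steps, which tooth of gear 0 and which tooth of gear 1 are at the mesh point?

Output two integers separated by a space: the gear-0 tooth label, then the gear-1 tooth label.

Gear 0 (driver, T0=21): tooth at mesh = N mod T0
  174 = 8 * 21 + 6, so 174 mod 21 = 6
  gear 0 tooth = 6
Gear 1 (driven, T1=16): tooth at mesh = (-N) mod T1
  174 = 10 * 16 + 14, so 174 mod 16 = 14
  (-174) mod 16 = (-14) mod 16 = 16 - 14 = 2
Mesh after 174 steps: gear-0 tooth 6 meets gear-1 tooth 2

Answer: 6 2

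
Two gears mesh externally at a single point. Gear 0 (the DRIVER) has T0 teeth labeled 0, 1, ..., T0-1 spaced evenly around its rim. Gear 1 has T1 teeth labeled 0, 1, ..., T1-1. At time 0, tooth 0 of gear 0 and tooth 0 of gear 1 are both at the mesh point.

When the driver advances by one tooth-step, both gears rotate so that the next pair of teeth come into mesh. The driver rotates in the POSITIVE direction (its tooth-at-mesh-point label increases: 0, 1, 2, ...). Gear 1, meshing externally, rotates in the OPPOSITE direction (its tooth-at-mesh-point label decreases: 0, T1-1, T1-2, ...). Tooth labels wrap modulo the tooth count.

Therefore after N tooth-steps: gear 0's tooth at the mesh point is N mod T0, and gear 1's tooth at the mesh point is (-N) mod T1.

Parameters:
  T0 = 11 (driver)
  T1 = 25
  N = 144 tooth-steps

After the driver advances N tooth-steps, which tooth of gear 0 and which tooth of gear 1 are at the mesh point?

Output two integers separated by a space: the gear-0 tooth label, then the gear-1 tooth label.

Answer: 1 6

Derivation:
Gear 0 (driver, T0=11): tooth at mesh = N mod T0
  144 = 13 * 11 + 1, so 144 mod 11 = 1
  gear 0 tooth = 1
Gear 1 (driven, T1=25): tooth at mesh = (-N) mod T1
  144 = 5 * 25 + 19, so 144 mod 25 = 19
  (-144) mod 25 = (-19) mod 25 = 25 - 19 = 6
Mesh after 144 steps: gear-0 tooth 1 meets gear-1 tooth 6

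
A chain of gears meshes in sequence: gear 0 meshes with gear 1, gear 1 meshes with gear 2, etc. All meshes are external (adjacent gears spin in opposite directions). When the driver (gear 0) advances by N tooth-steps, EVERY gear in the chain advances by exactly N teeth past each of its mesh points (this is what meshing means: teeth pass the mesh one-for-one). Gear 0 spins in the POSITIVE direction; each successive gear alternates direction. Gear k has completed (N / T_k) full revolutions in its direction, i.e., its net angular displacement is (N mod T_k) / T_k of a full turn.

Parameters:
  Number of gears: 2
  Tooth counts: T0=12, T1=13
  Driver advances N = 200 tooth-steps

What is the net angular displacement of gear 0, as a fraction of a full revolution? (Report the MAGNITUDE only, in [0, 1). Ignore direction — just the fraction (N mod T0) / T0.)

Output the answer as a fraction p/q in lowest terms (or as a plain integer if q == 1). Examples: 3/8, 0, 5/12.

Chain of 2 gears, tooth counts: [12, 13]
  gear 0: T0=12, direction=positive, advance = 200 mod 12 = 8 teeth = 8/12 turn
  gear 1: T1=13, direction=negative, advance = 200 mod 13 = 5 teeth = 5/13 turn
Gear 0: 200 mod 12 = 8
Fraction = 8 / 12 = 2/3 (gcd(8,12)=4) = 2/3

Answer: 2/3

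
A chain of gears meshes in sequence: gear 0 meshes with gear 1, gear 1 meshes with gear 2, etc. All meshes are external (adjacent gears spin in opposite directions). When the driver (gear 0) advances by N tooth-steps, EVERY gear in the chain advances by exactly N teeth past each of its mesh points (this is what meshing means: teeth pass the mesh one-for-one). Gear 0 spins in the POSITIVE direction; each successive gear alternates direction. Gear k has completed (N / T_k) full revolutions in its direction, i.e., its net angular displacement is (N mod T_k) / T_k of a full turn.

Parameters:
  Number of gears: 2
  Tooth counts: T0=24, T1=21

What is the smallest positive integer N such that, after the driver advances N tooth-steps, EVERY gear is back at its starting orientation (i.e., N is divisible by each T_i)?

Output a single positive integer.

Gear k returns to start when N is a multiple of T_k.
All gears at start simultaneously when N is a common multiple of [24, 21]; the smallest such N is lcm(24, 21).
Start: lcm = T0 = 24
Fold in T1=21: gcd(24, 21) = 3; lcm(24, 21) = 24 * 21 / 3 = 504 / 3 = 168
Full cycle length = 168

Answer: 168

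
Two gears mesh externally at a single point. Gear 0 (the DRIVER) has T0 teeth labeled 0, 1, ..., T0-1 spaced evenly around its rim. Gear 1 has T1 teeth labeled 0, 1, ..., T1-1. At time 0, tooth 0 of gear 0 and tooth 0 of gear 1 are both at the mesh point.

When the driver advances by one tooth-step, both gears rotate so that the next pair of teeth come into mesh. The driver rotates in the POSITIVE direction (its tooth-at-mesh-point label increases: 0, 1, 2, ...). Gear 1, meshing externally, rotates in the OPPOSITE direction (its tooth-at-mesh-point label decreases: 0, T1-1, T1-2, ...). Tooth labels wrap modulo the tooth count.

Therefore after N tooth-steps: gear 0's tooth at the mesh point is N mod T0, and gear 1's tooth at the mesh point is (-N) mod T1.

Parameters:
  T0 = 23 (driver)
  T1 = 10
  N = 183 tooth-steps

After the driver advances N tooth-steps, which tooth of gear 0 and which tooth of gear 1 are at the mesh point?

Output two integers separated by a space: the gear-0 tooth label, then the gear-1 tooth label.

Gear 0 (driver, T0=23): tooth at mesh = N mod T0
  183 = 7 * 23 + 22, so 183 mod 23 = 22
  gear 0 tooth = 22
Gear 1 (driven, T1=10): tooth at mesh = (-N) mod T1
  183 = 18 * 10 + 3, so 183 mod 10 = 3
  (-183) mod 10 = (-3) mod 10 = 10 - 3 = 7
Mesh after 183 steps: gear-0 tooth 22 meets gear-1 tooth 7

Answer: 22 7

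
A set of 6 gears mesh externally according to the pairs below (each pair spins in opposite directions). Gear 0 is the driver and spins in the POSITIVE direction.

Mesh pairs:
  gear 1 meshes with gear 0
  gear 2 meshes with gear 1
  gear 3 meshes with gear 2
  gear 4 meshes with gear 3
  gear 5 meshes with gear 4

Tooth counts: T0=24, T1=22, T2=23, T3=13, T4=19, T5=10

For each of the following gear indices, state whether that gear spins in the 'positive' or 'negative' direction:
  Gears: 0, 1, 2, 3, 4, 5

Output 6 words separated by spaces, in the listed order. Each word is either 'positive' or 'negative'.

Gear 0 (driver): positive (depth 0)
  gear 1: meshes with gear 0 -> depth 1 -> negative (opposite of gear 0)
  gear 2: meshes with gear 1 -> depth 2 -> positive (opposite of gear 1)
  gear 3: meshes with gear 2 -> depth 3 -> negative (opposite of gear 2)
  gear 4: meshes with gear 3 -> depth 4 -> positive (opposite of gear 3)
  gear 5: meshes with gear 4 -> depth 5 -> negative (opposite of gear 4)
Queried indices 0, 1, 2, 3, 4, 5 -> positive, negative, positive, negative, positive, negative

Answer: positive negative positive negative positive negative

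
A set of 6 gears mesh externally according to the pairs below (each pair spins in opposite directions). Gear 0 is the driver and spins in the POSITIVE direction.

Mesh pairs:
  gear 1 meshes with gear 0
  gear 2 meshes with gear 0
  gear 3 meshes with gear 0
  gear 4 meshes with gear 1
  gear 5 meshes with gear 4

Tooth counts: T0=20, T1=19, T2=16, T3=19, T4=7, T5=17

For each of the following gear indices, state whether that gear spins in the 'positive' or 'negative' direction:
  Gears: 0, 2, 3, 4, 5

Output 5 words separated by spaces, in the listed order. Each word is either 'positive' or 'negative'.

Gear 0 (driver): positive (depth 0)
  gear 1: meshes with gear 0 -> depth 1 -> negative (opposite of gear 0)
  gear 2: meshes with gear 0 -> depth 1 -> negative (opposite of gear 0)
  gear 3: meshes with gear 0 -> depth 1 -> negative (opposite of gear 0)
  gear 4: meshes with gear 1 -> depth 2 -> positive (opposite of gear 1)
  gear 5: meshes with gear 4 -> depth 3 -> negative (opposite of gear 4)
Queried indices 0, 2, 3, 4, 5 -> positive, negative, negative, positive, negative

Answer: positive negative negative positive negative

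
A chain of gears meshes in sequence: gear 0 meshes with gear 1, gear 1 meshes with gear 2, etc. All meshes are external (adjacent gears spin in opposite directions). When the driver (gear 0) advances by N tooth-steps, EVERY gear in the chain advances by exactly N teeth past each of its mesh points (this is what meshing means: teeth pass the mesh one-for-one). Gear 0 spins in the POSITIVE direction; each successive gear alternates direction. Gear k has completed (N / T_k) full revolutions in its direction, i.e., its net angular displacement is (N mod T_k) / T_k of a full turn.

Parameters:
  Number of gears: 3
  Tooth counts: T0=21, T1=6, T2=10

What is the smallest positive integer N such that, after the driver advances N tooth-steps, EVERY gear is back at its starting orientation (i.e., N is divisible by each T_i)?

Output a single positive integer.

Answer: 210

Derivation:
Gear k returns to start when N is a multiple of T_k.
All gears at start simultaneously when N is a common multiple of [21, 6, 10]; the smallest such N is lcm(21, 6, 10).
Start: lcm = T0 = 21
Fold in T1=6: gcd(21, 6) = 3; lcm(21, 6) = 21 * 6 / 3 = 126 / 3 = 42
Fold in T2=10: gcd(42, 10) = 2; lcm(42, 10) = 42 * 10 / 2 = 420 / 2 = 210
Full cycle length = 210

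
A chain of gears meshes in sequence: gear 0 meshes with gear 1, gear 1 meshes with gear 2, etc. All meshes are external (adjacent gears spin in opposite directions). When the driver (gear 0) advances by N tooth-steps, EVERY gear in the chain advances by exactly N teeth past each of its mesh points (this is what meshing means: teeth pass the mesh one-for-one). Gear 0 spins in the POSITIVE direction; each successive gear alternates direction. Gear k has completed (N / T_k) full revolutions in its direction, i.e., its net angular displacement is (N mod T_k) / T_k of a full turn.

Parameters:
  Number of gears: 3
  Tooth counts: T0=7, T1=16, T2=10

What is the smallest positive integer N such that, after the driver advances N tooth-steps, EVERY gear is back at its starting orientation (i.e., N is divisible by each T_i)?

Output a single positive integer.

Gear k returns to start when N is a multiple of T_k.
All gears at start simultaneously when N is a common multiple of [7, 16, 10]; the smallest such N is lcm(7, 16, 10).
Start: lcm = T0 = 7
Fold in T1=16: gcd(7, 16) = 1; lcm(7, 16) = 7 * 16 / 1 = 112 / 1 = 112
Fold in T2=10: gcd(112, 10) = 2; lcm(112, 10) = 112 * 10 / 2 = 1120 / 2 = 560
Full cycle length = 560

Answer: 560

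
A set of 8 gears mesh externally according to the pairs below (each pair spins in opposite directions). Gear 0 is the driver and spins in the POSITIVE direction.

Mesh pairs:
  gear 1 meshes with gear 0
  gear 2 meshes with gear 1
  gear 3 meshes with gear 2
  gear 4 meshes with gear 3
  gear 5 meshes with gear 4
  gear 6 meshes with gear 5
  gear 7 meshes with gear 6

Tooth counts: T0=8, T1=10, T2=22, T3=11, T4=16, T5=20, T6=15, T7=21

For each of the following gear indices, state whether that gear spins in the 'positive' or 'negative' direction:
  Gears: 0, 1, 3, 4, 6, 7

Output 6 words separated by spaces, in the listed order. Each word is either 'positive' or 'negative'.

Answer: positive negative negative positive positive negative

Derivation:
Gear 0 (driver): positive (depth 0)
  gear 1: meshes with gear 0 -> depth 1 -> negative (opposite of gear 0)
  gear 2: meshes with gear 1 -> depth 2 -> positive (opposite of gear 1)
  gear 3: meshes with gear 2 -> depth 3 -> negative (opposite of gear 2)
  gear 4: meshes with gear 3 -> depth 4 -> positive (opposite of gear 3)
  gear 5: meshes with gear 4 -> depth 5 -> negative (opposite of gear 4)
  gear 6: meshes with gear 5 -> depth 6 -> positive (opposite of gear 5)
  gear 7: meshes with gear 6 -> depth 7 -> negative (opposite of gear 6)
Queried indices 0, 1, 3, 4, 6, 7 -> positive, negative, negative, positive, positive, negative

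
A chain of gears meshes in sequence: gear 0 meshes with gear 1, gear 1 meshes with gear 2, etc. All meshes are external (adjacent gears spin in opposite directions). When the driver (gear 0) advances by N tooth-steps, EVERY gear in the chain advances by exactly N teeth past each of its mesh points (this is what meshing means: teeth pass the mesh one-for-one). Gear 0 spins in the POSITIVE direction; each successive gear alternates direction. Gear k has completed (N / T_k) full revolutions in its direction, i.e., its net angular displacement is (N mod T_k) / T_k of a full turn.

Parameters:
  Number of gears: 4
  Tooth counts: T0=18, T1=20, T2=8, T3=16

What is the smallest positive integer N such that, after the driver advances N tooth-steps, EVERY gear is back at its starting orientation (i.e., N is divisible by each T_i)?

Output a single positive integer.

Gear k returns to start when N is a multiple of T_k.
All gears at start simultaneously when N is a common multiple of [18, 20, 8, 16]; the smallest such N is lcm(18, 20, 8, 16).
Start: lcm = T0 = 18
Fold in T1=20: gcd(18, 20) = 2; lcm(18, 20) = 18 * 20 / 2 = 360 / 2 = 180
Fold in T2=8: gcd(180, 8) = 4; lcm(180, 8) = 180 * 8 / 4 = 1440 / 4 = 360
Fold in T3=16: gcd(360, 16) = 8; lcm(360, 16) = 360 * 16 / 8 = 5760 / 8 = 720
Full cycle length = 720

Answer: 720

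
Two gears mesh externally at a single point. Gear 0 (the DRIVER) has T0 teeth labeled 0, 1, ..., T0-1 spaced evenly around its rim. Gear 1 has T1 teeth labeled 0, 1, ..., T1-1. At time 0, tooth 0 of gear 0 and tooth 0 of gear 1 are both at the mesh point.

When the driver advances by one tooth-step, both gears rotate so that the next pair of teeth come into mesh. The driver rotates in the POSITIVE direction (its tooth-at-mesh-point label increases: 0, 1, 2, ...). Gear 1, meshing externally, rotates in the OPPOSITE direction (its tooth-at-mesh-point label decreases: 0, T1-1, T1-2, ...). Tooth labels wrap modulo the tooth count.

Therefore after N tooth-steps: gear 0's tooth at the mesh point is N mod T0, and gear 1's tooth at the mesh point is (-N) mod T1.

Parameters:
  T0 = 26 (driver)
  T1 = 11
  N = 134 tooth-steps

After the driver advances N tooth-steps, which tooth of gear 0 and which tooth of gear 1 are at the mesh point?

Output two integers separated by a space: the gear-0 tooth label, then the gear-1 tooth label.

Gear 0 (driver, T0=26): tooth at mesh = N mod T0
  134 = 5 * 26 + 4, so 134 mod 26 = 4
  gear 0 tooth = 4
Gear 1 (driven, T1=11): tooth at mesh = (-N) mod T1
  134 = 12 * 11 + 2, so 134 mod 11 = 2
  (-134) mod 11 = (-2) mod 11 = 11 - 2 = 9
Mesh after 134 steps: gear-0 tooth 4 meets gear-1 tooth 9

Answer: 4 9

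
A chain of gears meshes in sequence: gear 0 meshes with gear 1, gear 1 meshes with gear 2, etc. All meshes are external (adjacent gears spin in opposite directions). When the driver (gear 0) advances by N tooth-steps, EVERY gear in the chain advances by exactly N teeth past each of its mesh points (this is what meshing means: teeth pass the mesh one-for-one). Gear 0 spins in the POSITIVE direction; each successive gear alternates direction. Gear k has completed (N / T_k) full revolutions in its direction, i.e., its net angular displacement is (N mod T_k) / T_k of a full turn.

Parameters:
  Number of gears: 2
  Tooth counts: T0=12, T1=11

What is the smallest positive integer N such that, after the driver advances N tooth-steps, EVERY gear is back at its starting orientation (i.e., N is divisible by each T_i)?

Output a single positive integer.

Answer: 132

Derivation:
Gear k returns to start when N is a multiple of T_k.
All gears at start simultaneously when N is a common multiple of [12, 11]; the smallest such N is lcm(12, 11).
Start: lcm = T0 = 12
Fold in T1=11: gcd(12, 11) = 1; lcm(12, 11) = 12 * 11 / 1 = 132 / 1 = 132
Full cycle length = 132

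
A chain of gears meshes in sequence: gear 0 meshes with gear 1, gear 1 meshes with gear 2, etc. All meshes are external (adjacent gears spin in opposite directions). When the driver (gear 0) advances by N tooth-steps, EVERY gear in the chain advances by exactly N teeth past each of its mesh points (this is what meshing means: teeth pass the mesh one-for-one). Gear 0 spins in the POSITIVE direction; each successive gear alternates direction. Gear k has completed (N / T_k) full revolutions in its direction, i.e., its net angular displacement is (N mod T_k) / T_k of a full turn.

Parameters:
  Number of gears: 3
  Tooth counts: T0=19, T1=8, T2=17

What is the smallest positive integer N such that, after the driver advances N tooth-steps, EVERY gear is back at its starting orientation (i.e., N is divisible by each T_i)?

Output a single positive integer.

Gear k returns to start when N is a multiple of T_k.
All gears at start simultaneously when N is a common multiple of [19, 8, 17]; the smallest such N is lcm(19, 8, 17).
Start: lcm = T0 = 19
Fold in T1=8: gcd(19, 8) = 1; lcm(19, 8) = 19 * 8 / 1 = 152 / 1 = 152
Fold in T2=17: gcd(152, 17) = 1; lcm(152, 17) = 152 * 17 / 1 = 2584 / 1 = 2584
Full cycle length = 2584

Answer: 2584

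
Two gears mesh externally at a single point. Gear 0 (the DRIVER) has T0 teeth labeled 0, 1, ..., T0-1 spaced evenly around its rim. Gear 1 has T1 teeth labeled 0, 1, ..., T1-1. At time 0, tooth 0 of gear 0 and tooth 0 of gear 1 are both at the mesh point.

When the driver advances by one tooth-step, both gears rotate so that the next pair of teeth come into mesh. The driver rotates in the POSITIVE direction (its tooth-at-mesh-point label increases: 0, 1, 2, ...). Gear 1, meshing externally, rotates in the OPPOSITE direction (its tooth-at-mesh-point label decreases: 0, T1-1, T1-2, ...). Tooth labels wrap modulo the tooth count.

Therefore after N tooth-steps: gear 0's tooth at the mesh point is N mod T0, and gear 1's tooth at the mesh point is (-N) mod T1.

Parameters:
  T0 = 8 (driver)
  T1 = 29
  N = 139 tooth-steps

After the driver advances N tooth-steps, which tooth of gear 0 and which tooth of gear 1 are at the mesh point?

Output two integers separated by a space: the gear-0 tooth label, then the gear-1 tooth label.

Gear 0 (driver, T0=8): tooth at mesh = N mod T0
  139 = 17 * 8 + 3, so 139 mod 8 = 3
  gear 0 tooth = 3
Gear 1 (driven, T1=29): tooth at mesh = (-N) mod T1
  139 = 4 * 29 + 23, so 139 mod 29 = 23
  (-139) mod 29 = (-23) mod 29 = 29 - 23 = 6
Mesh after 139 steps: gear-0 tooth 3 meets gear-1 tooth 6

Answer: 3 6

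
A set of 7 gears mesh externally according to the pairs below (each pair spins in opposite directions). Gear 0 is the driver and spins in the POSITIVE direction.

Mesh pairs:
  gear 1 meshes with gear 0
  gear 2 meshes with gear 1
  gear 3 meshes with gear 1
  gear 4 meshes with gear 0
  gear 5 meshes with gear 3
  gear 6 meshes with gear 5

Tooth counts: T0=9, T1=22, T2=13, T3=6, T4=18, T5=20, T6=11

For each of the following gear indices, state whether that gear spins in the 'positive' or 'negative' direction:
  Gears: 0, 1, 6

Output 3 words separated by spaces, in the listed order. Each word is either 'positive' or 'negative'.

Answer: positive negative positive

Derivation:
Gear 0 (driver): positive (depth 0)
  gear 1: meshes with gear 0 -> depth 1 -> negative (opposite of gear 0)
  gear 2: meshes with gear 1 -> depth 2 -> positive (opposite of gear 1)
  gear 3: meshes with gear 1 -> depth 2 -> positive (opposite of gear 1)
  gear 4: meshes with gear 0 -> depth 1 -> negative (opposite of gear 0)
  gear 5: meshes with gear 3 -> depth 3 -> negative (opposite of gear 3)
  gear 6: meshes with gear 5 -> depth 4 -> positive (opposite of gear 5)
Queried indices 0, 1, 6 -> positive, negative, positive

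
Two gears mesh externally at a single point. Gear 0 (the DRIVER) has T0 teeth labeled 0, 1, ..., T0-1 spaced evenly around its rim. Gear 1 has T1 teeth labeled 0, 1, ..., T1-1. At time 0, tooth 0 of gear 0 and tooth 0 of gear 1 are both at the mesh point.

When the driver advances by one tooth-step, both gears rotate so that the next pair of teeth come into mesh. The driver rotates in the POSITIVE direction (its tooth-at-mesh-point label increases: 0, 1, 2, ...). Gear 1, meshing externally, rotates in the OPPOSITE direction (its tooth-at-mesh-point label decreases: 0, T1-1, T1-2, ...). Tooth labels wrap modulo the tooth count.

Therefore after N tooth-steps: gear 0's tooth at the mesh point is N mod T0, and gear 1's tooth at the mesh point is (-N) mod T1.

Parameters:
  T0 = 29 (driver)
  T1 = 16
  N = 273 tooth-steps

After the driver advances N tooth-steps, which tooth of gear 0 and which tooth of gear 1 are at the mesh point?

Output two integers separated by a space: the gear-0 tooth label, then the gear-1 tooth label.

Answer: 12 15

Derivation:
Gear 0 (driver, T0=29): tooth at mesh = N mod T0
  273 = 9 * 29 + 12, so 273 mod 29 = 12
  gear 0 tooth = 12
Gear 1 (driven, T1=16): tooth at mesh = (-N) mod T1
  273 = 17 * 16 + 1, so 273 mod 16 = 1
  (-273) mod 16 = (-1) mod 16 = 16 - 1 = 15
Mesh after 273 steps: gear-0 tooth 12 meets gear-1 tooth 15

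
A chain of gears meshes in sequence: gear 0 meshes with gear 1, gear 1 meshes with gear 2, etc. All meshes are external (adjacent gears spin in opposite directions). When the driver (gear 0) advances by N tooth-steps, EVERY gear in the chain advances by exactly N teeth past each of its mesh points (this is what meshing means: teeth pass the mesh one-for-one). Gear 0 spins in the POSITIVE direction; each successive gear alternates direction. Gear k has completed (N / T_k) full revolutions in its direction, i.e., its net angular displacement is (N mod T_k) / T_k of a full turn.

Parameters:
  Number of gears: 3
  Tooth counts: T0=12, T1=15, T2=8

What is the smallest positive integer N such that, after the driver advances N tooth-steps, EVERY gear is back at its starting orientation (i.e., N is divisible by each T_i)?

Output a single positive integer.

Answer: 120

Derivation:
Gear k returns to start when N is a multiple of T_k.
All gears at start simultaneously when N is a common multiple of [12, 15, 8]; the smallest such N is lcm(12, 15, 8).
Start: lcm = T0 = 12
Fold in T1=15: gcd(12, 15) = 3; lcm(12, 15) = 12 * 15 / 3 = 180 / 3 = 60
Fold in T2=8: gcd(60, 8) = 4; lcm(60, 8) = 60 * 8 / 4 = 480 / 4 = 120
Full cycle length = 120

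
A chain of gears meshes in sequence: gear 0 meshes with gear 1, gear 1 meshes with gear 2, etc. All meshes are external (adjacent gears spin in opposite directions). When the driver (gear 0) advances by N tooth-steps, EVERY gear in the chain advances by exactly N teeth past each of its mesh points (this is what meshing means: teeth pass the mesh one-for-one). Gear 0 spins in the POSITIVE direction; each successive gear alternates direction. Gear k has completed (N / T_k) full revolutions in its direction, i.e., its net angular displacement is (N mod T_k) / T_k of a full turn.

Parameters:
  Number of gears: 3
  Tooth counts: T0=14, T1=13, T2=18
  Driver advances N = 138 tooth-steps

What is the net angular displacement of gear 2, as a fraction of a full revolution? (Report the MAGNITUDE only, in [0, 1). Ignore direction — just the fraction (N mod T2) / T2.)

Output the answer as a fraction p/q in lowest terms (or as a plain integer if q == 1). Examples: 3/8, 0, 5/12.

Answer: 2/3

Derivation:
Chain of 3 gears, tooth counts: [14, 13, 18]
  gear 0: T0=14, direction=positive, advance = 138 mod 14 = 12 teeth = 12/14 turn
  gear 1: T1=13, direction=negative, advance = 138 mod 13 = 8 teeth = 8/13 turn
  gear 2: T2=18, direction=positive, advance = 138 mod 18 = 12 teeth = 12/18 turn
Gear 2: 138 mod 18 = 12
Fraction = 12 / 18 = 2/3 (gcd(12,18)=6) = 2/3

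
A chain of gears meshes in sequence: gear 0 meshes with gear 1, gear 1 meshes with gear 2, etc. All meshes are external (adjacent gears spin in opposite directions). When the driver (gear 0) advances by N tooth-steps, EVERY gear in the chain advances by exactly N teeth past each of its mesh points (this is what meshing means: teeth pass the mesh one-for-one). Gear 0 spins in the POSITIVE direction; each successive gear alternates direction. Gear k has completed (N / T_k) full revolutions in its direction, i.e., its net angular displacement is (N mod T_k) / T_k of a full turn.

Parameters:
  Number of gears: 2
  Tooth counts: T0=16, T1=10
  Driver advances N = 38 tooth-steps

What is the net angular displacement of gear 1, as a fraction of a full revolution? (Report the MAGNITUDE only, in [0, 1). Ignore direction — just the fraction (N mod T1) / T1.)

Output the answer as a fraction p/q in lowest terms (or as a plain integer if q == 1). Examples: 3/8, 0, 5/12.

Answer: 4/5

Derivation:
Chain of 2 gears, tooth counts: [16, 10]
  gear 0: T0=16, direction=positive, advance = 38 mod 16 = 6 teeth = 6/16 turn
  gear 1: T1=10, direction=negative, advance = 38 mod 10 = 8 teeth = 8/10 turn
Gear 1: 38 mod 10 = 8
Fraction = 8 / 10 = 4/5 (gcd(8,10)=2) = 4/5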